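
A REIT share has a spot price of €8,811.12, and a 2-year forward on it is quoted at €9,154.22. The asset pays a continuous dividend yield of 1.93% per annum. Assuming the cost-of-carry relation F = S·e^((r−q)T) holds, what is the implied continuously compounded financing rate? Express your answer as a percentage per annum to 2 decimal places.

3.84%

From F = S·e^((r−q)T): (r − q) = ln(F/S)/T
ln(9154.22/8811.12) = ln(1.038939) = 0.038200
(r − q) = 0.038200 / (2) = 0.019100
r = ln(F/S)/T + q = 0.019100 + 0.0193 = 0.038400
r = 3.84%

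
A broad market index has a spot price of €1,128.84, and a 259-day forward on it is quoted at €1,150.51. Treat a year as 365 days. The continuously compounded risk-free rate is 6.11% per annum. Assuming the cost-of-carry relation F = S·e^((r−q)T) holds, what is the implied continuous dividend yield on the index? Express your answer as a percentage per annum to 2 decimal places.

From F = S·e^((r−q)T): (r − q) = ln(F/S)/T
ln(1150.51/1128.84) = ln(1.019197) = 0.019015
(r − q) = 0.019015 / (259/365) = 0.026797
q = r − ln(F/S)/T = 0.0611 − 0.026797 = 0.034303
q = 3.43%

3.43%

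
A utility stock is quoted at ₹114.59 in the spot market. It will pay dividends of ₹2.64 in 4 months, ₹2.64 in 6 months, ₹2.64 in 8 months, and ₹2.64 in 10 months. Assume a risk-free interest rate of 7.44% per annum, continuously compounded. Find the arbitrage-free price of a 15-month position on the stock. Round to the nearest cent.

₹114.66

PV(dividends) I = 2.64·e^(−0.0744·4/12) + 2.64·e^(−0.0744·6/12) + 2.64·e^(−0.0744·8/12) + 2.64·e^(−0.0744·10/12)
I = 2.5753 + 2.5436 + 2.5123 + 2.4813 = 10.1125
F = (S − I)·e^(rT) = (114.59 − 10.1125) · e^(0.0744·15/12)
= 104.4775 · e^0.093000 = 104.4775 × 1.097462 = ₹114.66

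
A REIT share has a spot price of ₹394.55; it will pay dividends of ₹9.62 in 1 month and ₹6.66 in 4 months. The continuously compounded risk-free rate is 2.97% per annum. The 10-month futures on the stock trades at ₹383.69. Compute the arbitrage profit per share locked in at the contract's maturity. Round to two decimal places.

₹4.15 per share

PV(dividends) I = 9.62·e^(−0.0297·1/12) + 6.66·e^(−0.0297·4/12) = 16.1906
Fair futures F* = (S − I)·e^(rT) = (394.55 − 16.1906)·e^0.024750 = 378.3594 × 1.025059 = 387.8407
Market ₹383.69 < fair 387.8407: forward underpriced → reverse cash-and-carry (short the stock, invest proceeds at r, pay the dividends, go long the forward).
Profit at T = |F_mkt − F*| = |383.69 − 387.8407| = ₹4.15 per share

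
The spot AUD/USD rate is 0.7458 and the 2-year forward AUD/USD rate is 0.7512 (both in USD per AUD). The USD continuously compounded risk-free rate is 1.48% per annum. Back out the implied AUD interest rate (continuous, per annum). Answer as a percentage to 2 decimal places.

1.12%

F = S·e^((r_USD − r_AUD)T) ⇒ r_AUD = r_USD − ln(F/S)/T
ln(0.7512/0.7458) = 0.007214; /(2) = 0.003607
r_AUD = 0.0148 − 0.003607 = 0.011193
r_AUD = 1.12%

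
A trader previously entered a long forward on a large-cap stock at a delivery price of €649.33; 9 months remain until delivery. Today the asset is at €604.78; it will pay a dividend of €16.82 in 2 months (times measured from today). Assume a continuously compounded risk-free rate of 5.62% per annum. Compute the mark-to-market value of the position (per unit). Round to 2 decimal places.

-€34.41

PV(remaining dividends) I = 16.82·e^(−0.0562·2/12) = 16.6632
Current forward F = (S − I)·e^(rT) = (604.78 − 16.6632)·e^(0.0562·9/12) = 588.1168 × 1.043051 = 613.4358
Value (long) = (F − K)·e^(−rT) = (613.4358 − 649.33) × 0.958726 = -34.4127
Value = -€34.41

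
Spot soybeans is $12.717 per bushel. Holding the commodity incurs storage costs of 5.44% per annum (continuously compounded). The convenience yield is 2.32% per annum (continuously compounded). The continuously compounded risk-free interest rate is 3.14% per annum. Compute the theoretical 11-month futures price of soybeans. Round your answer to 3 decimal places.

$13.468 per bushel

Net carry = r + u − y = 0.0314 + 0.0544 − 0.0232 = 0.0626
F = S·e^((r+u−y)T) = 12.717 · e^(0.0626 × 11/12) = 12.717 · e^0.057383
= 12.717 × 1.059061 = $13.468 per bushel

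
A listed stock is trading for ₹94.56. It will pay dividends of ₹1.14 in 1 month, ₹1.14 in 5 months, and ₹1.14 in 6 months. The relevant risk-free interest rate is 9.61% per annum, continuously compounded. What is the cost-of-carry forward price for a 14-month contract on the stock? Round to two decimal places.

₹102.07

PV(dividends) I = 1.14·e^(−0.0961·1/12) + 1.14·e^(−0.0961·5/12) + 1.14·e^(−0.0961·6/12)
I = 1.1309 + 1.0953 + 1.0865 = 3.3127
F = (S − I)·e^(rT) = (94.56 − 3.3127) · e^(0.0961·14/12)
= 91.2473 · e^0.112117 = 91.2473 × 1.118644 = ₹102.07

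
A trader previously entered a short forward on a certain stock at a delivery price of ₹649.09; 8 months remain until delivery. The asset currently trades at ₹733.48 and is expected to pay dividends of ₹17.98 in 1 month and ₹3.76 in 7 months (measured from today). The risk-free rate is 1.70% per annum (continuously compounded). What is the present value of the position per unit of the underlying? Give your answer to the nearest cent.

-₹70.03

PV(remaining dividends) I = 17.98·e^(−0.0170·1/12) + 3.76·e^(−0.0170·7/12) = 21.6774
Current forward F = (S − I)·e^(rT) = (733.48 − 21.6774)·e^(0.0170·8/12) = 711.8026 × 1.011398 = 719.9157
Value (long) = (F − K)·e^(−rT) = (719.9157 − 649.09) × 0.988731 = 70.0276
Short position value = −(long value) = -₹70.03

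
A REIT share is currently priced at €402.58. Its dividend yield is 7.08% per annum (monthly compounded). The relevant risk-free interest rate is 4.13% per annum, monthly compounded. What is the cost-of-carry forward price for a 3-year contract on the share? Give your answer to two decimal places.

F = S · (1+r/12)^(12T) / (1+q/12)^(12T)
= 402.58 × 1.131662 / 1.235871 = 402.58 × 0.915680
F = €368.63

€368.63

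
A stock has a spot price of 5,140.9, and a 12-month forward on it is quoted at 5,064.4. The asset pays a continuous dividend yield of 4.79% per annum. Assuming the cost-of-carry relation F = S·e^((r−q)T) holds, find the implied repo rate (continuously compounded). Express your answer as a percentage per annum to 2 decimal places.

3.29%

From F = S·e^((r−q)T): (r − q) = ln(F/S)/T
ln(5064.4/5140.9) = ln(0.985119) = -0.014993
(r − q) = -0.014993 / (12/12) = -0.014993
r = ln(F/S)/T + q = -0.014993 + 0.0479 = 0.032907
r = 3.29%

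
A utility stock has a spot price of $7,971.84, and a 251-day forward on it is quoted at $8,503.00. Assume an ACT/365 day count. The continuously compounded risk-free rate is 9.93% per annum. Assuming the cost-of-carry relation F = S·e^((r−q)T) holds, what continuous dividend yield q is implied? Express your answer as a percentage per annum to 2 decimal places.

0.55%

From F = S·e^((r−q)T): (r − q) = ln(F/S)/T
ln(8503.00/7971.84) = ln(1.066630) = 0.064504
(r − q) = 0.064504 / (251/365) = 0.093801
q = r − ln(F/S)/T = 0.0993 − 0.093801 = 0.005499
q = 0.55%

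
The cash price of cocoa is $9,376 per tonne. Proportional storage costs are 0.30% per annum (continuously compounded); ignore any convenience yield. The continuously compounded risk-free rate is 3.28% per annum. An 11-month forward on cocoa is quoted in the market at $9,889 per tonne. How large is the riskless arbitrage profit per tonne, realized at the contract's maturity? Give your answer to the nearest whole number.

Fair forward: F* = S·e^(carry·T), with carry = (r + u) = 0.0328 + 0.0030 = 0.0358
F* = 9376 · e^(0.0358 × 11/12) = 9376 · e^0.032817 = 9376 × 1.033361 = $9688.7927
Market $9889 > fair $9688.7927: forward overpriced → cash-and-carry (buy spot, short the forward).
At maturity, profit = |F_mkt − F*| = |9889 − 9688.7927| = $200 per tonne

$200 per tonne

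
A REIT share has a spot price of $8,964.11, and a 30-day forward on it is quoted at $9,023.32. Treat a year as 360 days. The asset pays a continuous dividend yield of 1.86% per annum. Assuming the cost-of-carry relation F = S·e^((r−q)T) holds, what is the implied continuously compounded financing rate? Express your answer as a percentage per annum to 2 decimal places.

From F = S·e^((r−q)T): (r − q) = ln(F/S)/T
ln(9023.32/8964.11) = ln(1.006605) = 0.006583
(r − q) = 0.006583 / (30/360) = 0.078996
r = ln(F/S)/T + q = 0.078996 + 0.0186 = 0.097596
r = 9.76%

9.76%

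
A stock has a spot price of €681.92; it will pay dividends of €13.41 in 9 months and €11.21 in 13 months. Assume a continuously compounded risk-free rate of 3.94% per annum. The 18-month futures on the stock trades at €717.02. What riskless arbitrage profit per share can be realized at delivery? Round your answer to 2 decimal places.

PV(dividends) I = 13.41·e^(−0.0394·9/12) + 11.21·e^(−0.0394·13/12) = 23.7611
Fair futures F* = (S − I)·e^(rT) = (681.92 − 23.7611)·e^0.059100 = 658.1589 × 1.060881 = 698.2283
Market €717.02 > fair 698.2283: forward overpriced → cash-and-carry (borrow at r, buy the stock and collect the dividends, short the forward).
Profit at T = |F_mkt − F*| = |717.02 − 698.2283| = €18.79 per share

€18.79 per share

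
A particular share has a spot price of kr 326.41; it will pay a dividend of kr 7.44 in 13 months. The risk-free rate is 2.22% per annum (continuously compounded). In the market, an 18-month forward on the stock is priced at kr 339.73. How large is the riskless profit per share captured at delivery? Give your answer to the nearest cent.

kr 9.78 per share

PV(dividends) I = 7.44·e^(−0.0222·13/12) = 7.2632
Fair forward F* = (S − I)·e^(rT) = (326.41 − 7.2632)·e^0.033300 = 319.1468 × 1.033861 = 329.9534
Market kr 339.73 > fair 329.9534: forward overpriced → cash-and-carry (borrow at r, buy the stock and collect the dividends, short the forward).
Profit at T = |F_mkt − F*| = |339.73 − 329.9534| = kr 9.78 per share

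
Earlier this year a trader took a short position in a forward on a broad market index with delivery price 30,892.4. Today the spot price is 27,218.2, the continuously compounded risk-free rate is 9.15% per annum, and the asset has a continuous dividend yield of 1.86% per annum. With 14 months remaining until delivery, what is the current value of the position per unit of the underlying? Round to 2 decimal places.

1130.63

Current fair forward for the remaining 14 months: F = S·e^((r − q)·T), (r − q) = 0.0915 − 0.0186 = 0.0729
F = 27218.2 · e^(0.0729 × 14/12) = 27218.2 × 1.08877150 = 29634.4004
Value of long forward = (F − K)·e^(−rT) = (29634.4004 − 30892.4) · e^(−0.0915·14/12)
= -1257.9996 × 0.89875033 = -1130.63
Short position value = −(long value) = 1130.63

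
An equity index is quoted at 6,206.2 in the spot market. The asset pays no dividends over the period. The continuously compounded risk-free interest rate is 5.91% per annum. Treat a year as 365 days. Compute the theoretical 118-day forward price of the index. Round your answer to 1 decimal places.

6,325.9

F = S·e^(rT) = 6206.2 · e^(0.0591 × 118/365)
= 6206.2 · e^0.019106 = 6206.2 × 1.019290
F = 6,325.9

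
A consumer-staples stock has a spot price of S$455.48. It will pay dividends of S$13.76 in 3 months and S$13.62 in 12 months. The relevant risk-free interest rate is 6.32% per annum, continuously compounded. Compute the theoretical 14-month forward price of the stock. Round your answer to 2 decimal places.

S$461.99

PV(dividends) I = 13.76·e^(−0.0632·3/12) + 13.62·e^(−0.0632·12/12)
I = 13.5443 + 12.7859 = 26.3302
F = (S − I)·e^(rT) = (455.48 − 26.3302) · e^(0.0632·14/12)
= 429.1498 · e^0.073733 = 429.1498 × 1.076519 = S$461.99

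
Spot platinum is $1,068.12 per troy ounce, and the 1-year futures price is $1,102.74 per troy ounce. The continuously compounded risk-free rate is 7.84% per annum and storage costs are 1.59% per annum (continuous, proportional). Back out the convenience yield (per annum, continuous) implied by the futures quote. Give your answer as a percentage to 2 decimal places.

6.24%

F = S·e^((r+u−y)T) ⇒ (r+u−y) = ln(F/S)/T
ln(1102.74/1068.12) = 0.031898; /T ⇒ 0.031898
y = r + u − ln(F/S)/T = 0.0784 + 0.0159 − 0.031898 = 0.062402
y = 6.24%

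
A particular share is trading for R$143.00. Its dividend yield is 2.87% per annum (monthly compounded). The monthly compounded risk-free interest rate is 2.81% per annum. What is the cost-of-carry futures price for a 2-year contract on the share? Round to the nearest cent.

R$142.83

F = S · (1+r/12)^(12T) / (1+q/12)^(12T)
= 143.00 × 1.057740 / 1.059007 = 143.00 × 0.998804
F = R$142.83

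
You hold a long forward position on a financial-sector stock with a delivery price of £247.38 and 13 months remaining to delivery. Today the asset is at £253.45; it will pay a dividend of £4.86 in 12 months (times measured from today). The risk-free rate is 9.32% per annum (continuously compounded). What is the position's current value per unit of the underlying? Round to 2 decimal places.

£25.40

PV(remaining dividends) I = 4.86·e^(−0.0932·12/12) = 4.4275
Current forward F = (S − I)·e^(rT) = (253.45 − 4.4275)·e^(0.0932·13/12) = 249.0225 × 1.106240 = 275.4787
Value (long) = (F − K)·e^(−rT) = (275.4787 − 247.38) × 0.903963 = 25.4002
Value = £25.40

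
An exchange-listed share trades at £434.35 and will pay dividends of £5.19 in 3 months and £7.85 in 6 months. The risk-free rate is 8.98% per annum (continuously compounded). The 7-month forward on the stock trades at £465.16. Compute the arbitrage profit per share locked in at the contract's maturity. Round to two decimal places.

PV(dividends) I = 5.19·e^(−0.0898·3/12) + 7.85·e^(−0.0898·6/12) = 12.5801
Fair forward F* = (S − I)·e^(rT) = (434.35 − 12.5801)·e^0.052383 = 421.7699 × 1.053779 = 444.4523
Market £465.16 > fair 444.4523: forward overpriced → cash-and-carry (borrow at r, buy the stock and collect the dividends, short the forward).
Profit at T = |F_mkt − F*| = |465.16 − 444.4523| = £20.71 per share

£20.71 per share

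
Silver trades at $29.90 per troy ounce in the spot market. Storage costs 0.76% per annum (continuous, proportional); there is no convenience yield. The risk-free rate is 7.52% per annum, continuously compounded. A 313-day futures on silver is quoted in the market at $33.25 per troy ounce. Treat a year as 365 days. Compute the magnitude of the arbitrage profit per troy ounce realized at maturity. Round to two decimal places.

Fair futures: F* = S·e^(carry·T), with carry = (r + u) = 0.0752 + 0.0076 = 0.0828
F* = 29.90 · e^(0.0828 × 313/365) = 29.90 · e^0.071004 = 29.90 × 1.073586 = $32.1002
Market $33.25 > fair $32.1002: forward overpriced → cash-and-carry (buy spot, short the forward).
At maturity, profit = |F_mkt − F*| = |33.25 − 32.1002| = $1.15 per troy ounce

$1.15 per troy ounce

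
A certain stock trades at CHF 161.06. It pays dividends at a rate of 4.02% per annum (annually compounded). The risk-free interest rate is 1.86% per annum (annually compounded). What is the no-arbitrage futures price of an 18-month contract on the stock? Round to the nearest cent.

CHF 156.07

F = S · (1+r)^T / (1+q)^T
= 161.06 × 1.028029 / 1.060902 = 161.06 × 0.969014
F = CHF 156.07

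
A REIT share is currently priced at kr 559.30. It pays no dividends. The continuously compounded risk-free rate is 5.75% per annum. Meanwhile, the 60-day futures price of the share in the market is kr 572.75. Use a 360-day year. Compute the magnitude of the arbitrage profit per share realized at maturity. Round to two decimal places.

kr 8.06 per share

Fair futures: F* = S·e^(carry·T), with carry = r = 0.0575
F* = 559.30 · e^(0.0575 × 60/360) = 559.30 · e^0.009583 = 559.30 × 1.009629 = kr 564.6855
Market kr 572.75 > fair kr 564.6855: forward overpriced → cash-and-carry (buy spot, short the forward).
At maturity, profit = |F_mkt − F*| = |572.75 − 564.6855| = kr 8.06 per share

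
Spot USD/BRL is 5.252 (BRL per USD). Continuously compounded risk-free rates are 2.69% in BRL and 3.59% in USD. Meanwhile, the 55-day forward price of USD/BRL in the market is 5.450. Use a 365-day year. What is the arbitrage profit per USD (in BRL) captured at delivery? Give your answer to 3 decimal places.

Fair forward: F* = S·e^(carry·T), with carry = (r_BRL − r_USD) = 0.0269 − 0.0359 = -0.0090
F* = 5.252 · e^(-0.0090 × 55/365) = 5.252 · e^-0.001356 = 5.252 × 0.998645 = 5.2449
Market 5.450 > fair 5.2449: forward overpriced → cash-and-carry (buy spot, short the forward).
At maturity, profit = |F_mkt − F*| = |5.450 − 5.2449| = 0.205 per USD (in BRL)

0.205 per USD (in BRL)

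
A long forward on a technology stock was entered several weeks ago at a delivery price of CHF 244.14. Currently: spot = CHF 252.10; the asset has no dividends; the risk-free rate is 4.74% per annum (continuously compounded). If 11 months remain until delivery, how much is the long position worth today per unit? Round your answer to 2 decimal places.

CHF 18.34

Current fair forward for the remaining 11 months: F = S·e^(r·T), r = 0.0474
F = 252.10 · e^(0.0474 × 11/12) = 252.10 × 1.044408 = 263.2953
Value of long forward = (F − K)·e^(−rT) = (263.2953 − 244.14) · e^(−0.0474·11/12)
= 19.1553 × 0.957480 = 18.34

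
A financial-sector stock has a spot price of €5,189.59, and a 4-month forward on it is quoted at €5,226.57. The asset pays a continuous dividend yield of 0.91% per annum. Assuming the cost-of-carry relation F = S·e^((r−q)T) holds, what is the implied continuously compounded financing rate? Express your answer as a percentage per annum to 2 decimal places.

3.04%

From F = S·e^((r−q)T): (r − q) = ln(F/S)/T
ln(5226.57/5189.59) = ln(1.007126) = 0.007101
(r − q) = 0.007101 / (4/12) = 0.021303
r = ln(F/S)/T + q = 0.021303 + 0.0091 = 0.030403
r = 3.04%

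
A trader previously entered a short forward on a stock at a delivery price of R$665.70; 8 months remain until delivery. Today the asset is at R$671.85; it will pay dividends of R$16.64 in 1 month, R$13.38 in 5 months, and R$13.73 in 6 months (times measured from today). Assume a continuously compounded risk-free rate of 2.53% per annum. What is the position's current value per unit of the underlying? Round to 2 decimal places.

R$26.12

PV(remaining dividends) I = 16.64·e^(−0.0253·1/12) + 13.38·e^(−0.0253·5/12) + 13.73·e^(−0.0253·6/12) = 43.4021
Current forward F = (S − I)·e^(rT) = (671.85 − 43.4021)·e^(0.0253·8/12) = 628.4479 × 1.017010 = 639.1378
Value (long) = (F − K)·e^(−rT) = (639.1378 − 665.70) × 0.983275 = -26.1179
Short position value = −(long value) = R$26.12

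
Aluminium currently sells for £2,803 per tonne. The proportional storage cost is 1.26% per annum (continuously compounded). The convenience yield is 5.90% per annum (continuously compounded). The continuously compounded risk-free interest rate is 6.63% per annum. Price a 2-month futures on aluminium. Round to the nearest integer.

£2,812 per tonne

Net carry = r + u − y = 0.0663 + 0.0126 − 0.0590 = 0.0199
F = S·e^((r+u−y)T) = 2803 · e^(0.0199 × 2/12) = 2803 · e^0.003317
= 2803 × 1.003323 = £2,812 per tonne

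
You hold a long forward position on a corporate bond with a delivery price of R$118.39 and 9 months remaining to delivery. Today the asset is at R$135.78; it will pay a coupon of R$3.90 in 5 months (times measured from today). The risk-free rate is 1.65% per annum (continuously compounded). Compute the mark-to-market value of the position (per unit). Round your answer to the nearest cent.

PV(remaining coupons) I = 3.90·e^(−0.0165·5/12) = 3.8733
Current forward F = (S − I)·e^(rT) = (135.78 − 3.8733)·e^(0.0165·9/12) = 131.9067 × 1.012452 = 133.5492
Value (long) = (F − K)·e^(−rT) = (133.5492 − 118.39) × 0.987701 = 14.9728
Value = R$14.97

R$14.97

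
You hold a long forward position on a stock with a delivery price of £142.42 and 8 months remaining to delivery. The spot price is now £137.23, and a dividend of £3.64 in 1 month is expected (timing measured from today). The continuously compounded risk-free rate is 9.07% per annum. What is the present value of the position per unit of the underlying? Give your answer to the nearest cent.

-£0.45

PV(remaining dividends) I = 3.64·e^(−0.0907·1/12) = 3.6126
Current forward F = (S − I)·e^(rT) = (137.23 − 3.6126)·e^(0.0907·8/12) = 133.6174 × 1.062332 = 141.9460
Value (long) = (F − K)·e^(−rT) = (141.9460 − 142.42) × 0.941325 = -0.4462
Value = -£0.45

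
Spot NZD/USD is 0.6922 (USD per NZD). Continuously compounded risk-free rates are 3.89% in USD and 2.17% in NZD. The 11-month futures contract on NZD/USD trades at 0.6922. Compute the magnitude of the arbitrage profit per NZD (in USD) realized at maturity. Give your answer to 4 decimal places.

Fair futures: F* = S·e^(carry·T), with carry = (r_USD − r_NZD) = 0.0389 − 0.0217 = 0.0172
F* = 0.6922 · e^(0.0172 × 11/12) = 0.6922 · e^0.015767 = 0.6922 × 1.015892 = 0.7032
Market 0.6922 < fair 0.7032: forward underpriced → reverse cash-and-carry (short spot, go long the forward).
At maturity, profit = |F_mkt − F*| = |0.6922 − 0.7032| = 0.0110 per NZD (in USD)

0.0110 per NZD (in USD)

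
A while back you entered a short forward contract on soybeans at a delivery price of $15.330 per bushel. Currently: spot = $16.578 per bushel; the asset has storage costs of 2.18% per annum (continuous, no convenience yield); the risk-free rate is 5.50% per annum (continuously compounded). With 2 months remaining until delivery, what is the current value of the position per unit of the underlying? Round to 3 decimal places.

Current fair forward for the remaining 2 months: F = S·e^((r + u)·T), (r + u) = 0.0550 + 0.0218 = 0.0768
F = 16.578 · e^(0.0768 × 2/12) = 16.578 × 1.012882 = 16.7916
Value of long forward = (F − K)·e^(−rT) = (16.7916 − 15.330) · e^(−0.0550·2/12)
= 1.4616 × 0.990875 = 1.448
Short position value = −(long value) = -$1.448

-$1.448 per bushel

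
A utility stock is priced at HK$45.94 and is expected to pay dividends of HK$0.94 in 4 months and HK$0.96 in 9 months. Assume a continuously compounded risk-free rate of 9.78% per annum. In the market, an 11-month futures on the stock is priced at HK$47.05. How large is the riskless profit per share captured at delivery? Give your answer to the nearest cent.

PV(dividends) I = 0.94·e^(−0.0978·4/12) + 0.96·e^(−0.0978·9/12) = 1.8020
Fair futures F* = (S − I)·e^(rT) = (45.94 − 1.8020)·e^0.089650 = 44.1380 × 1.093791 = 48.2777
Market HK$47.05 < fair 48.2777: forward underpriced → reverse cash-and-carry (short the stock, invest proceeds at r, pay the dividends, go long the forward).
Profit at T = |F_mkt − F*| = |47.05 − 48.2777| = HK$1.23 per share

HK$1.23 per share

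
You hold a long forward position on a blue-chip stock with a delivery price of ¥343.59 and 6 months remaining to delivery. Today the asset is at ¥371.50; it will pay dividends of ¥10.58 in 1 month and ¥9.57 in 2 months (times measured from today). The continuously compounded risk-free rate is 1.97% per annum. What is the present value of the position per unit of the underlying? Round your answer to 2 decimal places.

PV(remaining dividends) I = 10.58·e^(−0.0197·1/12) + 9.57·e^(−0.0197·2/12) = 20.1013
Current forward F = (S − I)·e^(rT) = (371.50 − 20.1013)·e^(0.0197·6/12) = 351.3987 × 1.009899 = 354.8772
Value (long) = (F − K)·e^(−rT) = (354.8772 − 343.59) × 0.990198 = 11.1766
Value = ¥11.18

¥11.18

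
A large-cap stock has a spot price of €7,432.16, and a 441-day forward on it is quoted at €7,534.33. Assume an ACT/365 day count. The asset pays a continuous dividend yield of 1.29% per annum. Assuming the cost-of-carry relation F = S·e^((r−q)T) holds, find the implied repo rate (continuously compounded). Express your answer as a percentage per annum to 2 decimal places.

2.42%

From F = S·e^((r−q)T): (r − q) = ln(F/S)/T
ln(7534.33/7432.16) = ln(1.013747) = 0.013653
(r − q) = 0.013653 / (441/365) = 0.011300
r = ln(F/S)/T + q = 0.011300 + 0.0129 = 0.024200
r = 2.42%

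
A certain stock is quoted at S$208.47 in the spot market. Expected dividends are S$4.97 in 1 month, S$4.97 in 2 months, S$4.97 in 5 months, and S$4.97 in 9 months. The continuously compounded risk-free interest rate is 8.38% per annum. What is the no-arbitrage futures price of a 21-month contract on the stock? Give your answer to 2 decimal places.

PV(dividends) I = 4.97·e^(−0.0838·1/12) + 4.97·e^(−0.0838·2/12) + 4.97·e^(−0.0838·5/12) + 4.97·e^(−0.0838·9/12)
I = 4.9354 + 4.9011 + 4.7995 + 4.6672 = 19.3032
F = (S − I)·e^(rT) = (208.47 − 19.3032) · e^(0.0838·21/12)
= 189.1668 · e^0.146650 = 189.1668 × 1.157949 = S$219.05

S$219.05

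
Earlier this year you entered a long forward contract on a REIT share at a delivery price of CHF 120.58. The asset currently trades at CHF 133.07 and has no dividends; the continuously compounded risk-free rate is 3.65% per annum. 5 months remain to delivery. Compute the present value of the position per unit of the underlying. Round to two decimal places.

CHF 14.31

Current fair forward for the remaining 5 months: F = S·e^(r·T), r = 0.0365
F = 133.07 · e^(0.0365 × 5/12) = 133.07 × 1.015325 = 135.1093
Value of long forward = (F − K)·e^(−rT) = (135.1093 − 120.58) · e^(−0.0365·5/12)
= 14.5293 × 0.984907 = 14.31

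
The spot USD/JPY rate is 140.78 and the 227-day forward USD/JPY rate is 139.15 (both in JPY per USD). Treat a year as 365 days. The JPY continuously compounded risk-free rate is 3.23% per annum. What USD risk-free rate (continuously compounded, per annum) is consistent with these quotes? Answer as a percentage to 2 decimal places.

F = S·e^((r_JPY − r_USD)T) ⇒ r_USD = r_JPY − ln(F/S)/T
ln(139.15/140.78) = -0.011646; /(227/365) = -0.018726
r_USD = 0.0323 + 0.018726 = 0.051026
r_USD = 5.10%

5.10%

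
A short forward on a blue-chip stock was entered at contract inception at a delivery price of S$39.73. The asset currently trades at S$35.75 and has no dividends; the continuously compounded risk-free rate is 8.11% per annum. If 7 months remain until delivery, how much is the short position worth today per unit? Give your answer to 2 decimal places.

S$2.14

Current fair forward for the remaining 7 months: F = S·e^(r·T), r = 0.0811
F = 35.75 · e^(0.0811 × 7/12) = 35.75 × 1.048445 = 37.4819
Value of long forward = (F − K)·e^(−rT) = (37.4819 − 39.73) · e^(−0.0811·7/12)
= -2.2481 × 0.953793 = -2.14
Short position value = −(long value) = S$2.14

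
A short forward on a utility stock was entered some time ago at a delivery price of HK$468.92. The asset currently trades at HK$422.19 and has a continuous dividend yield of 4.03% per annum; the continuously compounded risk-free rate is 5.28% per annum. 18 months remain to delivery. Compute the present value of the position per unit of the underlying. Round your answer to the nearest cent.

Current fair forward for the remaining 18 months: F = S·e^((r − q)·T), (r − q) = 0.0528 − 0.0403 = 0.0125
F = 422.19 · e^(0.0125 × 18/12) = 422.19 × 1.018927 = 430.1808
Value of long forward = (F − K)·e^(−rT) = (430.1808 − 468.92) · e^(−0.0528·18/12)
= -38.7392 × 0.923855 = -35.79
Short position value = −(long value) = HK$35.79

HK$35.79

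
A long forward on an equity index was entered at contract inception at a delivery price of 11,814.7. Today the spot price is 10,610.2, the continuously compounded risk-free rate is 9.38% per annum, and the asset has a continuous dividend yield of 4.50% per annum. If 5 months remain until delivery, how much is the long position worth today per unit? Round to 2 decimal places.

-948.74

Current fair forward for the remaining 5 months: F = S·e^((r − q)·T), (r − q) = 0.0938 − 0.0450 = 0.0488
F = 10610.2 · e^(0.0488 × 5/12) = 10610.2 × 1.02054146 = 10828.1490
Value of long forward = (F − K)·e^(−rT) = (10828.1490 − 11814.7) · e^(−0.0938·5/12)
= -986.5510 × 0.96167057 = -948.74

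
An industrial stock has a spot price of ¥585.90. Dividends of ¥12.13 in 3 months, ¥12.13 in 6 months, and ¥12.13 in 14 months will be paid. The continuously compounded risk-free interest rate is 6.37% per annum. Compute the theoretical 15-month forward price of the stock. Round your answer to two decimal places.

¥596.61

PV(dividends) I = 12.13·e^(−0.0637·3/12) + 12.13·e^(−0.0637·6/12) + 12.13·e^(−0.0637·14/12)
I = 11.9384 + 11.7497 + 11.2612 = 34.9493
F = (S − I)·e^(rT) = (585.90 − 34.9493) · e^(0.0637·15/12)
= 550.9507 · e^0.079625 = 550.9507 × 1.082881 = ¥596.61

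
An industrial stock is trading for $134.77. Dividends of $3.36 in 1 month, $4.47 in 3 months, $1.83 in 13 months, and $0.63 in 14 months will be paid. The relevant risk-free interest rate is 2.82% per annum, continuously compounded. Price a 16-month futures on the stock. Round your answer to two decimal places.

PV(dividends) I = 3.36·e^(−0.0282·1/12) + 4.47·e^(−0.0282·3/12) + 1.83·e^(−0.0282·13/12) + 0.63·e^(−0.0282·14/12)
I = 3.3521 + 4.4386 + 1.7749 + 0.6096 = 10.1752
F = (S − I)·e^(rT) = (134.77 − 10.1752) · e^(0.0282·16/12)
= 124.5948 · e^0.037600 = 124.5948 × 1.038316 = $129.37

$129.37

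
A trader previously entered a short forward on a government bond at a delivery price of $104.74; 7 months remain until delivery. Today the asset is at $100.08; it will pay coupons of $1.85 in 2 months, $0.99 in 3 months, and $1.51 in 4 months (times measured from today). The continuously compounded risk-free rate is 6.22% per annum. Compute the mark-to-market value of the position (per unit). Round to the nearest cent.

PV(remaining coupons) I = 1.85·e^(−0.0622·2/12) + 0.99·e^(−0.0622·3/12) + 1.51·e^(−0.0622·4/12) = 4.2847
Current forward F = (S − I)·e^(rT) = (100.08 − 4.2847)·e^(0.0622·7/12) = 95.7953 × 1.036950 = 99.3349
Value (long) = (F − K)·e^(−rT) = (99.3349 − 104.74) × 0.964367 = -5.2125
Short position value = −(long value) = $5.21

$5.21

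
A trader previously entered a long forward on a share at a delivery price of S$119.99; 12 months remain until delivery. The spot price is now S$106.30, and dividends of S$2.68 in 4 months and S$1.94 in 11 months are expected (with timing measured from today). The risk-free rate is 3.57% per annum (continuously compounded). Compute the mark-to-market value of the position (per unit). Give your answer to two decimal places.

-S$14.01

PV(remaining dividends) I = 2.68·e^(−0.0357·4/12) + 1.94·e^(−0.0357·11/12) = 4.5258
Current forward F = (S − I)·e^(rT) = (106.30 − 4.5258)·e^(0.0357·12/12) = 101.7742 × 1.036345 = 105.4732
Value (long) = (F − K)·e^(−rT) = (105.4732 − 119.99) × 0.964930 = -14.0077
Value = -S$14.01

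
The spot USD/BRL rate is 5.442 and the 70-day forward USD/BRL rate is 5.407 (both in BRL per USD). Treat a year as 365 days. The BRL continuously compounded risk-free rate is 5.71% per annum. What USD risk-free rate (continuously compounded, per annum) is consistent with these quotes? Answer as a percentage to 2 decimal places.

9.07%

F = S·e^((r_BRL − r_USD)T) ⇒ r_USD = r_BRL − ln(F/S)/T
ln(5.407/5.442) = -0.006452; /(70/365) = -0.033643
r_USD = 0.0571 + 0.033643 = 0.090743
r_USD = 9.07%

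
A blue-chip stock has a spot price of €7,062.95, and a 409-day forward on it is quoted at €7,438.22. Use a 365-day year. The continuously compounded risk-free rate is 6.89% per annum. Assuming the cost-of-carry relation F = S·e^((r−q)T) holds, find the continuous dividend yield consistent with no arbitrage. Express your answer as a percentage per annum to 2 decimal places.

From F = S·e^((r−q)T): (r − q) = ln(F/S)/T
ln(7438.22/7062.95) = ln(1.053132) = 0.051769
(r − q) = 0.051769 / (409/365) = 0.046200
q = r − ln(F/S)/T = 0.0689 − 0.046200 = 0.022700
q = 2.27%

2.27%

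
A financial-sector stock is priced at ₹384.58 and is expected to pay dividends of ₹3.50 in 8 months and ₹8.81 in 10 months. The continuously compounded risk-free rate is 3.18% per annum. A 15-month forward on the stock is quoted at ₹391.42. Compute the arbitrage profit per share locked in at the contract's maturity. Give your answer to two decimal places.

₹3.74 per share

PV(dividends) I = 3.50·e^(−0.0318·8/12) + 8.81·e^(−0.0318·10/12) = 12.0062
Fair forward F* = (S − I)·e^(rT) = (384.58 − 12.0062)·e^0.039750 = 372.5738 × 1.040551 = 387.6820
Market ₹391.42 > fair 387.6820: forward overpriced → cash-and-carry (borrow at r, buy the stock and collect the dividends, short the forward).
Profit at T = |F_mkt − F*| = |391.42 − 387.6820| = ₹3.74 per share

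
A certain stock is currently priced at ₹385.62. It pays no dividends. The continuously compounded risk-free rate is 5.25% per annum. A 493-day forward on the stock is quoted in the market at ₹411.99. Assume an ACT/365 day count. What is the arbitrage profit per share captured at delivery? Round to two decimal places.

₹1.97 per share

Fair forward: F* = S·e^(carry·T), with carry = r = 0.0525
F* = 385.62 · e^(0.0525 × 493/365) = 385.62 · e^0.070911 = 385.62 × 1.073486 = ₹413.9577
Market ₹411.99 < fair ₹413.9577: forward underpriced → reverse cash-and-carry (short spot, go long the forward).
At maturity, profit = |F_mkt − F*| = |411.99 − 413.9577| = ₹1.97 per share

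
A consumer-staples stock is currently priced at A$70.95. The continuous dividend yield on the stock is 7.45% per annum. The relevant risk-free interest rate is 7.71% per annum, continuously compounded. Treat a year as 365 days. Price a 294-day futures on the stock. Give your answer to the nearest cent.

F = S·e^((r − q)T) = 70.95 · e^((0.0771 − 0.0745) × 294/365)
= 70.95 · e^0.002094 = 70.95 × 1.002096
F = A$71.10

A$71.10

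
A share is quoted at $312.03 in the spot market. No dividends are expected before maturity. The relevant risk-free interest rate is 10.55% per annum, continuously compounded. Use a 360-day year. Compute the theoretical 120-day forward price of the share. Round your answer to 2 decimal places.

F = S·e^(rT) = 312.03 · e^(0.1055 × 120/360)
= 312.03 · e^0.035167 = 312.03 × 1.035793
F = $323.20

$323.20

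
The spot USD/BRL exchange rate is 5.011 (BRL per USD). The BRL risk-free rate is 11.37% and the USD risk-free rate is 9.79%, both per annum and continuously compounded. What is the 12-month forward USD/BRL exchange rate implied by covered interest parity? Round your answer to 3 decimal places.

F = S·e^((r_BRL − r_USD)T) = 5.011 · e^((0.1137 − 0.0979) × 12/12)
= 5.011 · e^0.015800 = 5.011 × 1.015925
F = 5.091 BRL per USD

5.091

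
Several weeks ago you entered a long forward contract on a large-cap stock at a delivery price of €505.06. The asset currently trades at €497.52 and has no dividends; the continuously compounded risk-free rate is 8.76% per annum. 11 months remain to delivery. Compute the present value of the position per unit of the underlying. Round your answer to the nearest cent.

Current fair forward for the remaining 11 months: F = S·e^(r·T), r = 0.0876
F = 497.52 · e^(0.0876 × 11/12) = 497.52 × 1.083612 = 539.1186
Value of long forward = (F − K)·e^(−rT) = (539.1186 − 505.06) · e^(−0.0876·11/12)
= 34.0586 × 0.922839 = 31.43

€31.43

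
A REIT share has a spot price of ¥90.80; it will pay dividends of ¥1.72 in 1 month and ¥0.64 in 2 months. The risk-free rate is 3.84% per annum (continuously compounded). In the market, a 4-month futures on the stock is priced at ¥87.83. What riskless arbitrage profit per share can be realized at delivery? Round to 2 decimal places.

PV(dividends) I = 1.72·e^(−0.0384·1/12) + 0.64·e^(−0.0384·2/12) = 2.3504
Fair futures F* = (S − I)·e^(rT) = (90.80 − 2.3504)·e^0.012800 = 88.4496 × 1.012882 = 89.5890
Market ¥87.83 < fair 89.5890: forward underpriced → reverse cash-and-carry (short the stock, invest proceeds at r, pay the dividends, go long the forward).
Profit at T = |F_mkt − F*| = |87.83 − 89.5890| = ¥1.76 per share

¥1.76 per share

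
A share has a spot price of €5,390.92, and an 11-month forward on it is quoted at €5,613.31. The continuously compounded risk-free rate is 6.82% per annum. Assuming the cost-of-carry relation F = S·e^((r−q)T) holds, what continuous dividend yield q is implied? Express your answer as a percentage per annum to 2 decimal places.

From F = S·e^((r−q)T): (r − q) = ln(F/S)/T
ln(5613.31/5390.92) = ln(1.041253) = 0.040425
(r − q) = 0.040425 / (11/12) = 0.044100
q = r − ln(F/S)/T = 0.0682 − 0.044100 = 0.024100
q = 2.41%

2.41%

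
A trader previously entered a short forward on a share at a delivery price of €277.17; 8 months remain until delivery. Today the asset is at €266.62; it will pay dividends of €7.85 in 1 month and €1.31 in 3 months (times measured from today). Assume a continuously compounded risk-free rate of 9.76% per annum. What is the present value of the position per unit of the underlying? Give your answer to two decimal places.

€2.15

PV(remaining dividends) I = 7.85·e^(−0.0976·1/12) + 1.31·e^(−0.0976·3/12) = 9.0648
Current forward F = (S − I)·e^(rT) = (266.62 − 9.0648)·e^(0.0976·8/12) = 257.5552 × 1.067230 = 274.8706
Value (long) = (F − K)·e^(−rT) = (274.8706 − 277.17) × 0.937005 = -2.1545
Short position value = −(long value) = €2.15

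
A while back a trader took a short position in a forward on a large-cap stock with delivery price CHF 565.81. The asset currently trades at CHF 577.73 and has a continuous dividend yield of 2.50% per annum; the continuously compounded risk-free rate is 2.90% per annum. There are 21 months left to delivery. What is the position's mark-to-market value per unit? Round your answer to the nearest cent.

Current fair forward for the remaining 21 months: F = S·e^((r − q)·T), (r − q) = 0.0290 − 0.0250 = 0.0040
F = 577.73 · e^(0.0040 × 21/12) = 577.73 × 1.007025 = 581.7886
Value of long forward = (F − K)·e^(−rT) = (581.7886 − 565.81) · e^(−0.0290·21/12)
= 15.9786 × 0.950516 = 15.19
Short position value = −(long value) = -CHF 15.19

-CHF 15.19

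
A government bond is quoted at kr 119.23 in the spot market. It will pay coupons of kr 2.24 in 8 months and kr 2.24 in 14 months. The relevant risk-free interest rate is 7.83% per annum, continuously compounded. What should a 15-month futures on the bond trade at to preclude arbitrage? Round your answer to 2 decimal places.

kr 126.89

PV(coupons) I = 2.24·e^(−0.0783·8/12) + 2.24·e^(−0.0783·14/12)
I = 2.1261 + 2.0444 = 4.1705
F = (S − I)·e^(rT) = (119.23 − 4.1705) · e^(0.0783·15/12)
= 115.0595 · e^0.097875 = 115.0595 × 1.102825 = kr 126.89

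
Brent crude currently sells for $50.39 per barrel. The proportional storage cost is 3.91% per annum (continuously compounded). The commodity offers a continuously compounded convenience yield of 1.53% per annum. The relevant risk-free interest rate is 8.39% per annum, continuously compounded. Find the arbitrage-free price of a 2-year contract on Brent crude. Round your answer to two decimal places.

$62.50 per barrel

Net carry = r + u − y = 0.0839 + 0.0391 − 0.0153 = 0.1077
F = S·e^((r+u−y)T) = 50.39 · e^(0.1077 × 2) = 50.39 · e^0.215400
= 50.39 × 1.240358 = $62.50 per barrel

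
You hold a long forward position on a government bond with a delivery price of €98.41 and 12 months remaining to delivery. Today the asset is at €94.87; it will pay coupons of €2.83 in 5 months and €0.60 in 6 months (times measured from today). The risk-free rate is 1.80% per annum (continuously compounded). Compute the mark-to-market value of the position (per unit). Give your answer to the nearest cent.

PV(remaining coupons) I = 2.83·e^(−0.0180·5/12) + 0.60·e^(−0.0180·6/12) = 3.4035
Current forward F = (S − I)·e^(rT) = (94.87 − 3.4035)·e^(0.0180·12/12) = 91.4665 × 1.018163 = 93.1278
Value (long) = (F − K)·e^(−rT) = (93.1278 − 98.41) × 0.982161 = -5.1880
Value = -€5.19

-€5.19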